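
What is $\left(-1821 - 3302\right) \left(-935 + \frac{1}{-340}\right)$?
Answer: $\frac{1628606823}{340} \approx 4.79 \cdot 10^{6}$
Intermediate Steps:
$\left(-1821 - 3302\right) \left(-935 + \frac{1}{-340}\right) = - 5123 \left(-935 - \frac{1}{340}\right) = \left(-5123\right) \left(- \frac{317901}{340}\right) = \frac{1628606823}{340}$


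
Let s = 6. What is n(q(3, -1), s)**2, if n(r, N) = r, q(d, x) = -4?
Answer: 16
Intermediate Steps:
n(q(3, -1), s)**2 = (-4)**2 = 16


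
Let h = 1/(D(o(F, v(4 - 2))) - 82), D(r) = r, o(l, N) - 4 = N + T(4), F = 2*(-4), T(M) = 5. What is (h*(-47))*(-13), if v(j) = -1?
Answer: -611/74 ≈ -8.2568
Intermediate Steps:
F = -8
o(l, N) = 9 + N (o(l, N) = 4 + (N + 5) = 4 + (5 + N) = 9 + N)
h = -1/74 (h = 1/((9 - 1) - 82) = 1/(8 - 82) = 1/(-74) = -1/74 ≈ -0.013514)
(h*(-47))*(-13) = -1/74*(-47)*(-13) = (47/74)*(-13) = -611/74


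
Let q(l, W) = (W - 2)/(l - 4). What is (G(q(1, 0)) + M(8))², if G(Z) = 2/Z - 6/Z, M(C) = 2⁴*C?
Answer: 14884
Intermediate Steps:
q(l, W) = (-2 + W)/(-4 + l)
M(C) = 16*C
G(Z) = -4/Z
(G(q(1, 0)) + M(8))² = (-4*(-4 + 1)/(-2 + 0) + 16*8)² = (-4/(-2/(-3)) + 128)² = (-4/((-⅓*(-2))) + 128)² = (-4/⅔ + 128)² = (-4*3/2 + 128)² = (-6 + 128)² = 122² = 14884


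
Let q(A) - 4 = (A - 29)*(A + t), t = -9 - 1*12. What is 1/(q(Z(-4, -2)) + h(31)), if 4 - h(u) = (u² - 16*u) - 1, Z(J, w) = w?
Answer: 1/257 ≈ 0.0038911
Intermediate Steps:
t = -21 (t = -9 - 12 = -21)
q(A) = 4 + (-29 + A)*(-21 + A) (q(A) = 4 + (A - 29)*(A - 21) = 4 + (-29 + A)*(-21 + A))
h(u) = 5 - u² + 16*u (h(u) = 4 - ((u² - 16*u) - 1) = 4 - (-1 + u² - 16*u) = 4 + (1 - u² + 16*u) = 5 - u² + 16*u)
1/(q(Z(-4, -2)) + h(31)) = 1/((613 + (-2)² - 50*(-2)) + (5 - 1*31² + 16*31)) = 1/((613 + 4 + 100) + (5 - 1*961 + 496)) = 1/(717 + (5 - 961 + 496)) = 1/(717 - 460) = 1/257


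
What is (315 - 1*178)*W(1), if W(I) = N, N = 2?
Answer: 274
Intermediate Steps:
W(I) = 2
(315 - 1*178)*W(1) = (315 - 1*178)*2 = (315 - 178)*2 = 137*2 = 274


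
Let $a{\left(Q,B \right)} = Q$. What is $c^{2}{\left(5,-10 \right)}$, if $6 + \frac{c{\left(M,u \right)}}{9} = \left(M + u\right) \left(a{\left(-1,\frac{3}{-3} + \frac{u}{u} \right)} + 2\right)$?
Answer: $9801$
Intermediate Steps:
$c{\left(M,u \right)} = -54 + 9 M + 9 u$ ($c{\left(M,u \right)} = -54 + 9 \left(M + u\right) \left(-1 + 2\right) = -54 + 9 \left(M + u\right) 1 = -54 + 9 \left(M + u\right) = -54 + \left(9 M + 9 u\right) = -54 + 9 M + 9 u$)
$c^{2}{\left(5,-10 \right)} = \left(-54 + 9 \cdot 5 + 9 \left(-10\right)\right)^{2} = \left(-54 + 45 - 90\right)^{2} = \left(-99\right)^{2} = 9801$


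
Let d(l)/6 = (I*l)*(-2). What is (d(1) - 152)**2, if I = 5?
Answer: 44944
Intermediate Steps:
d(l) = -60*l (d(l) = 6*((5*l)*(-2)) = 6*(-10*l) = -60*l)
(d(1) - 152)**2 = (-60*1 - 152)**2 = (-60 - 152)**2 = (-212)**2 = 44944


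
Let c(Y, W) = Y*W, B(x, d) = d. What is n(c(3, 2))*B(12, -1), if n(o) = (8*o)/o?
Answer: -8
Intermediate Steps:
c(Y, W) = W*Y
n(o) = 8
n(c(3, 2))*B(12, -1) = 8*(-1) = -8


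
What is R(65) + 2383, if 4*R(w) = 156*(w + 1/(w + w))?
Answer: 49183/10 ≈ 4918.3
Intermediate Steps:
R(w) = 39*w + 39/(2*w) (R(w) = (156*(w + 1/(w + w)))/4 = (156*(w + 1/(2*w)))/4 = (78/w + 156*w)/4 = 39*w + 39/(2*w))
R(65) + 2383 = (39*65 + (39/2)/65) + 2383 = (2535 + (39/2)*(1/65)) + 2383 = (2535 + 3/10) + 2383 = 25353/10 + 2383 = 49183/10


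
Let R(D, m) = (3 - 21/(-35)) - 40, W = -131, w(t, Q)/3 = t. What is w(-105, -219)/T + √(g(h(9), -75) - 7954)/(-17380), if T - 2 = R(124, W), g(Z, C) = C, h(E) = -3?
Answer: 1575/172 - I*√8029/17380 ≈ 9.157 - 0.0051556*I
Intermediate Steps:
w(t, Q) = 3*t
R(D, m) = -182/5 (R(D, m) = (3 - 21*(-1/35)) - 40 = (3 + ⅗) - 40 = 18/5 - 40 = -182/5)
T = -172/5 (T = 2 - 182/5 = -172/5 ≈ -34.400)
w(-105, -219)/T + √(g(h(9), -75) - 7954)/(-17380) = (3*(-105))/(-172/5) + √(-75 - 7954)/(-17380) = -315*(-5/172) + √(-8029)*(-1/17380) = 1575/172 + (I*√8029)*(-1/17380) = 1575/172 - I*√8029/17380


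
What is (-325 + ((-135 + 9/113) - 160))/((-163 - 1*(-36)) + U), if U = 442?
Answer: -70051/35595 ≈ -1.9680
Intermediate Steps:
(-325 + ((-135 + 9/113) - 160))/((-163 - 1*(-36)) + U) = (-325 + ((-135 + 9/113) - 160))/((-163 - 1*(-36)) + 442) = (-325 + ((-135 + 9*(1/113)) - 160))/((-163 + 36) + 442) = (-325 + ((-135 + 9/113) - 160))/(-127 + 442) = (-325 + (-15246/113 - 160))/315 = (-325 - 33326/113)*(1/315) = -70051/113*1/315 = -70051/35595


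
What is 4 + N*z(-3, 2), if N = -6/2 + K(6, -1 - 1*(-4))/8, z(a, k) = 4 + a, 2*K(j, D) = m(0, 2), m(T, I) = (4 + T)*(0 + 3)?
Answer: 7/4 ≈ 1.7500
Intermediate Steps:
m(T, I) = 12 + 3*T (m(T, I) = (4 + T)*3 = 12 + 3*T)
K(j, D) = 6 (K(j, D) = (12 + 3*0)/2 = (12 + 0)/2 = (½)*12 = 6)
N = -9/4 (N = -6/2 + 6/8 = -6*½ + 6*(⅛) = -3 + ¾ = -9/4 ≈ -2.2500)
4 + N*z(-3, 2) = 4 - 9*(4 - 3)/4 = 4 - 9/4*1 = 4 - 9/4 = 7/4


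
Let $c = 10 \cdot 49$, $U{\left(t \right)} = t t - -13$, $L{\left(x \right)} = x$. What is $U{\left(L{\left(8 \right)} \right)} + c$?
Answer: $567$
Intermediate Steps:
$U{\left(t \right)} = 13 + t^{2}$ ($U{\left(t \right)} = t^{2} + \left(-20 + 33\right) = t^{2} + 13 = 13 + t^{2}$)
$c = 490$
$U{\left(L{\left(8 \right)} \right)} + c = \left(13 + 8^{2}\right) + 490 = \left(13 + 64\right) + 490 = 77 + 490 = 567$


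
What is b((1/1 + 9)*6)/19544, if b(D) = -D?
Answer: -15/4886 ≈ -0.0030700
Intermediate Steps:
b((1/1 + 9)*6)/19544 = -(1/1 + 9)*6/19544 = -(1 + 9)*6*(1/19544) = -10*6*(1/19544) = -1*60*(1/19544) = -60*1/19544 = -15/4886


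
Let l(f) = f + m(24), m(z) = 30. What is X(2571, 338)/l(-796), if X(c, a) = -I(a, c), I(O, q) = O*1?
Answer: 169/383 ≈ 0.44125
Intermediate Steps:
I(O, q) = O
X(c, a) = -a
l(f) = 30 + f (l(f) = f + 30 = 30 + f)
X(2571, 338)/l(-796) = (-1*338)/(30 - 796) = -338/(-766) = -338*(-1/766) = 169/383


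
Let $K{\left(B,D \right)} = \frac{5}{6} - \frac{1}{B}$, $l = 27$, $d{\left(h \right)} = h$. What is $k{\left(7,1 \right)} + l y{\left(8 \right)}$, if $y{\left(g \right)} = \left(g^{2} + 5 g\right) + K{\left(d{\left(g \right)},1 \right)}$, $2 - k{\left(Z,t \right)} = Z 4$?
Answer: $\frac{22409}{8} \approx 2801.1$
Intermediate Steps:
$k{\left(Z,t \right)} = 2 - 4 Z$ ($k{\left(Z,t \right)} = 2 - Z 4 = 2 - 4 Z$)
$K{\left(B,D \right)} = \frac{5}{6} - \frac{1}{B}$ ($K{\left(B,D \right)} = 5 \cdot \frac{1}{6} - \frac{1}{B} = \frac{5}{6} - \frac{1}{B}$)
$y{\left(g \right)} = \frac{5}{6} + g^{2} - \frac{1}{g} + 5 g$ ($y{\left(g \right)} = \left(g^{2} + 5 g\right) + \left(\frac{5}{6} - \frac{1}{g}\right) = \frac{5}{6} + g^{2} - \frac{1}{g} + 5 g$)
$k{\left(7,1 \right)} + l y{\left(8 \right)} = \left(2 - 28\right) + 27 \left(\frac{5}{6} + 8^{2} - \frac{1}{8} + 5 \cdot 8\right) = \left(2 - 28\right) + 27 \left(\frac{5}{6} + 64 - \frac{1}{8} + 40\right) = -26 + 27 \left(\frac{5}{6} + 64 - \frac{1}{8} + 40\right) = -26 + 27 \cdot \frac{2513}{24} = -26 + \frac{22617}{8} = \frac{22409}{8}$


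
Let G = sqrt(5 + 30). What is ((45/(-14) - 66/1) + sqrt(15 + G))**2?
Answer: (-969 + 14*sqrt(15 + sqrt(35)))**2/196 ≈ 4178.4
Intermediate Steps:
G = sqrt(35) ≈ 5.9161
((45/(-14) - 66/1) + sqrt(15 + G))**2 = ((45/(-14) - 66/1) + sqrt(15 + sqrt(35)))**2 = ((45*(-1/14) - 66*1) + sqrt(15 + sqrt(35)))**2 = ((-45/14 - 66) + sqrt(15 + sqrt(35)))**2 = (-969/14 + sqrt(15 + sqrt(35)))**2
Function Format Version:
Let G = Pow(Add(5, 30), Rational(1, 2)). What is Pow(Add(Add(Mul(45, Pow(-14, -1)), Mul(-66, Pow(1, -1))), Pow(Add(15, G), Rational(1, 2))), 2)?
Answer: Mul(Rational(1, 196), Pow(Add(-969, Mul(14, Pow(Add(15, Pow(35, Rational(1, 2))), Rational(1, 2)))), 2)) ≈ 4178.4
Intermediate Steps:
G = Pow(35, Rational(1, 2)) ≈ 5.9161
Pow(Add(Add(Mul(45, Pow(-14, -1)), Mul(-66, Pow(1, -1))), Pow(Add(15, G), Rational(1, 2))), 2) = Pow(Add(Add(Mul(45, Pow(-14, -1)), Mul(-66, Pow(1, -1))), Pow(Add(15, Pow(35, Rational(1, 2))), Rational(1, 2))), 2) = Pow(Add(Add(Mul(45, Rational(-1, 14)), Mul(-66, 1)), Pow(Add(15, Pow(35, Rational(1, 2))), Rational(1, 2))), 2) = Pow(Add(Add(Rational(-45, 14), -66), Pow(Add(15, Pow(35, Rational(1, 2))), Rational(1, 2))), 2) = Pow(Add(Rational(-969, 14), Pow(Add(15, Pow(35, Rational(1, 2))), Rational(1, 2))), 2)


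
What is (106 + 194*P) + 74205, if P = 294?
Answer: 131347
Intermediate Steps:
(106 + 194*P) + 74205 = (106 + 194*294) + 74205 = (106 + 57036) + 74205 = 57142 + 74205 = 131347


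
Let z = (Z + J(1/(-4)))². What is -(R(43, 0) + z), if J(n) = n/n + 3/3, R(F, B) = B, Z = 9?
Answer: -121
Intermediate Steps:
J(n) = 2 (J(n) = 1 + 3*(⅓) = 1 + 1 = 2)
z = 121 (z = (9 + 2)² = 11² = 121)
-(R(43, 0) + z) = -(0 + 121) = -1*121 = -121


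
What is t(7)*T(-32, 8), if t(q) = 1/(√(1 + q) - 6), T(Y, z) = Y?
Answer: 48/7 + 16*√2/7 ≈ 10.090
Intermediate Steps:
t(q) = 1/(-6 + √(1 + q))
t(7)*T(-32, 8) = -32/(-6 + √(1 + 7)) = -32/(-6 + √8) = -32/(-6 + 2*√2)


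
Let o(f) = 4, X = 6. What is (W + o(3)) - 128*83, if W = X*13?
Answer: -10542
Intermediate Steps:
W = 78 (W = 6*13 = 78)
(W + o(3)) - 128*83 = (78 + 4) - 128*83 = 82 - 10624 = -10542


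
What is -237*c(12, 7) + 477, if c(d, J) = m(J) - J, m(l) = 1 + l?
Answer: 240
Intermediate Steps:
c(d, J) = 1 (c(d, J) = (1 + J) - J = 1)
-237*c(12, 7) + 477 = -237*1 + 477 = -237 + 477 = 240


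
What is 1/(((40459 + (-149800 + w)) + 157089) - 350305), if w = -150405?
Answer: -1/452962 ≈ -2.2077e-6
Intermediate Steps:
1/(((40459 + (-149800 + w)) + 157089) - 350305) = 1/(((40459 + (-149800 - 150405)) + 157089) - 350305) = 1/(((40459 - 300205) + 157089) - 350305) = 1/((-259746 + 157089) - 350305) = 1/(-102657 - 350305) = 1/(-452962) = -1/452962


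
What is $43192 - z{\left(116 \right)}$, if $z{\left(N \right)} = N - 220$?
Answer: $43296$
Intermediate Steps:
$z{\left(N \right)} = -220 + N$
$43192 - z{\left(116 \right)} = 43192 - \left(-220 + 116\right) = 43192 - -104 = 43192 + 104 = 43296$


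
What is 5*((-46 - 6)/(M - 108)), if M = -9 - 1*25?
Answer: 130/71 ≈ 1.8310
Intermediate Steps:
M = -34 (M = -9 - 25 = -34)
5*((-46 - 6)/(M - 108)) = 5*((-46 - 6)/(-34 - 108)) = 5*(-52/(-142)) = 5*(-52*(-1/142)) = 5*(26/71) = 130/71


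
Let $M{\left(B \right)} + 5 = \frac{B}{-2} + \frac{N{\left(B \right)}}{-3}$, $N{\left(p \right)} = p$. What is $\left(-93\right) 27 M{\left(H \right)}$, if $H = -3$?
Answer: $\frac{12555}{2} \approx 6277.5$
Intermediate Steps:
$M{\left(B \right)} = -5 - \frac{5 B}{6}$ ($M{\left(B \right)} = -5 + \left(\frac{B}{-2} + \frac{B}{-3}\right) = -5 + \left(B \left(- \frac{1}{2}\right) + B \left(- \frac{1}{3}\right)\right) = -5 - \frac{5 B}{6}$)
$\left(-93\right) 27 M{\left(H \right)} = \left(-93\right) 27 \left(-5 - - \frac{5}{2}\right) = - 2511 \left(-5 + \frac{5}{2}\right) = \left(-2511\right) \left(- \frac{5}{2}\right) = \frac{12555}{2}$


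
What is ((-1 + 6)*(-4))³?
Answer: -8000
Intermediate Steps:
((-1 + 6)*(-4))³ = (5*(-4))³ = (-20)³ = -8000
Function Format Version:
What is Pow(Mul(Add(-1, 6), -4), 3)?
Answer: -8000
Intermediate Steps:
Pow(Mul(Add(-1, 6), -4), 3) = Pow(Mul(5, -4), 3) = Pow(-20, 3) = -8000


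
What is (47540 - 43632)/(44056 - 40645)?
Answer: 3908/3411 ≈ 1.1457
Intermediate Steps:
(47540 - 43632)/(44056 - 40645) = 3908/3411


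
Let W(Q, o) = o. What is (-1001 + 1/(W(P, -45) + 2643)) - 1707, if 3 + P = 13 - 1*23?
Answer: -7035383/2598 ≈ -2708.0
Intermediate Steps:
P = -13 (P = -3 + (13 - 1*23) = -3 + (13 - 23) = -3 - 10 = -13)
(-1001 + 1/(W(P, -45) + 2643)) - 1707 = (-1001 + 1/(-45 + 2643)) - 1707 = (-1001 + 1/2598) - 1707 = -2600597/2598 - 1707 = -7035383/2598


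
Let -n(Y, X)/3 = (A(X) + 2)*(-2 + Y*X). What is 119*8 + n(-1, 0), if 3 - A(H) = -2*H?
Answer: 982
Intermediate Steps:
A(H) = 3 + 2*H (A(H) = 3 - (-2)*H = 3 + 2*H)
n(Y, X) = -3*(-2 + X*Y)*(5 + 2*X) (n(Y, X) = -3*((3 + 2*X) + 2)*(-2 + Y*X) = -3*(5 + 2*X)*(-2 + X*Y) = -3*(-2 + X*Y)*(5 + 2*X))
119*8 + n(-1, 0) = 119*8 + (30 + 12*0 - 15*0*(-1) - 6*(-1)*0²) = 952 + (30 + 0 + 0 - 6*(-1)*0) = 952 + (30 + 0 + 0 + 0) = 952 + 30 = 982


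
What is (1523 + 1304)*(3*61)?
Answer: 517341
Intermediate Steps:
(1523 + 1304)*(3*61) = 2827*183 = 517341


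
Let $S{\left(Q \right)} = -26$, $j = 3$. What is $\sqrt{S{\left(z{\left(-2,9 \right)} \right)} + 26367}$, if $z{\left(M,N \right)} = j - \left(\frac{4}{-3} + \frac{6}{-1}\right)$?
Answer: $\sqrt{26341} \approx 162.3$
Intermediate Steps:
$z{\left(M,N \right)} = \frac{31}{3}$ ($z{\left(M,N \right)} = 3 - \left(\frac{4}{-3} + \frac{6}{-1}\right) = 3 - \left(4 \left(- \frac{1}{3}\right) + 6 \left(-1\right)\right) = 3 - \left(- \frac{4}{3} - 6\right) = 3 - - \frac{22}{3} = 3 + \frac{22}{3} = \frac{31}{3}$)
$\sqrt{S{\left(z{\left(-2,9 \right)} \right)} + 26367} = \sqrt{-26 + 26367} = \sqrt{26341}$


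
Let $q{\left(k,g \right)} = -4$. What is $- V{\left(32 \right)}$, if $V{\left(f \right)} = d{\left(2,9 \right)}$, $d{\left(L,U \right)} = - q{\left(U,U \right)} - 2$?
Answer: $-2$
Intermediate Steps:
$d{\left(L,U \right)} = 2$ ($d{\left(L,U \right)} = \left(-1\right) \left(-4\right) - 2 = 4 - 2 = 2$)
$V{\left(f \right)} = 2$
$- V{\left(32 \right)} = \left(-1\right) 2 = -2$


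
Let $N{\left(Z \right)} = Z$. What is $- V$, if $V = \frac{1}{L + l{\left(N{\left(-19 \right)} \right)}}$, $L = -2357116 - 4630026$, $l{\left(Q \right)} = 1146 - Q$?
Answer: $\frac{1}{6985977} \approx 1.4314 \cdot 10^{-7}$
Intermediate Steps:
$L = -6987142$ ($L = -2357116 - 4630026 = -6987142$)
$V = - \frac{1}{6985977}$ ($V = \frac{1}{-6987142 + \left(1146 - -19\right)} = \frac{1}{-6987142 + \left(1146 + 19\right)} = \frac{1}{-6987142 + 1165} = \frac{1}{-6985977} = - \frac{1}{6985977} \approx -1.4314 \cdot 10^{-7}$)
$- V = \left(-1\right) \left(- \frac{1}{6985977}\right) = \frac{1}{6985977}$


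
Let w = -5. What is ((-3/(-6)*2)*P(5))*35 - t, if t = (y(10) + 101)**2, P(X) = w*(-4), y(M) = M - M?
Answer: -9501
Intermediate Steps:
y(M) = 0
P(X) = 20 (P(X) = -5*(-4) = 20)
t = 10201 (t = (0 + 101)**2 = 101**2 = 10201)
((-3/(-6)*2)*P(5))*35 - t = ((-3/(-6)*2)*20)*35 - 1*10201 = ((-3*(-1/6)*2)*20)*35 - 10201 = (((1/2)*2)*20)*35 - 10201 = (1*20)*35 - 10201 = 20*35 - 10201 = 700 - 10201 = -9501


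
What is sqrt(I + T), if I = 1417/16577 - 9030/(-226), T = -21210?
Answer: I*sqrt(613908156806254)/170291 ≈ 145.5*I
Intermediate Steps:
I = 75005276/1873201 (I = 1417*(1/16577) - 9030*(-1/226) = 1417/16577 + 4515/113 = 75005276/1873201 ≈ 40.041)
sqrt(I + T) = sqrt(75005276/1873201 - 21210) = sqrt(-39655587934/1873201) = I*sqrt(613908156806254)/170291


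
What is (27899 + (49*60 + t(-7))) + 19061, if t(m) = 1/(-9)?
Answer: 449099/9 ≈ 49900.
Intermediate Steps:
t(m) = -⅑
(27899 + (49*60 + t(-7))) + 19061 = (27899 + (49*60 - ⅑)) + 19061 = (27899 + (2940 - ⅑)) + 19061 = (27899 + 26459/9) + 19061 = 277550/9 + 19061 = 449099/9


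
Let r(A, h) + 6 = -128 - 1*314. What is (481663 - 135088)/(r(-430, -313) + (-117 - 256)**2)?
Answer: 115525/46227 ≈ 2.4991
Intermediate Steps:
r(A, h) = -448 (r(A, h) = -6 + (-128 - 1*314) = -6 + (-128 - 314) = -6 - 442 = -448)
(481663 - 135088)/(r(-430, -313) + (-117 - 256)**2) = (481663 - 135088)/(-448 + (-117 - 256)**2) = 346575/(-448 + (-373)**2) = 346575/(-448 + 139129) = 346575/138681 = 346575*(1/138681) = 115525/46227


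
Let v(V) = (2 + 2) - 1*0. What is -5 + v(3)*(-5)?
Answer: -25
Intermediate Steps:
v(V) = 4 (v(V) = 4 + 0 = 4)
-5 + v(3)*(-5) = -5 + 4*(-5) = -5 - 20 = -25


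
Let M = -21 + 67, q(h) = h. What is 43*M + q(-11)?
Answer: 1967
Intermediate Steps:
M = 46
43*M + q(-11) = 43*46 - 11 = 1978 - 11 = 1967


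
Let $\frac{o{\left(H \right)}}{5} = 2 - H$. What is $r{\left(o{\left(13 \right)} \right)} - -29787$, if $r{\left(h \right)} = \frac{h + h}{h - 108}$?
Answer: $\frac{4855391}{163} \approx 29788.0$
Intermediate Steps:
$o{\left(H \right)} = 10 - 5 H$ ($o{\left(H \right)} = 5 \left(2 - H\right) = 10 - 5 H$)
$r{\left(h \right)} = \frac{2 h}{-108 + h}$
$r{\left(o{\left(13 \right)} \right)} - -29787 = \frac{2 \left(10 - 65\right)}{-108 + \left(10 - 65\right)} - -29787 = \frac{2 \left(10 - 65\right)}{-108 + \left(10 - 65\right)} + 29787 = 2 \left(-55\right) \frac{1}{-108 - 55} + 29787 = 2 \left(-55\right) \frac{1}{-163} + 29787 = 2 \left(-55\right) \left(- \frac{1}{163}\right) + 29787 = \frac{110}{163} + 29787 = \frac{4855391}{163}$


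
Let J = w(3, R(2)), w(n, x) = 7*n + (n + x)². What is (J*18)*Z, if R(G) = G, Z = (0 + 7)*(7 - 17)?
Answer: -57960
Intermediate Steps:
Z = -70 (Z = 7*(-10) = -70)
w(n, x) = (n + x)² + 7*n
J = 46 (J = (3 + 2)² + 7*3 = 5² + 21 = 25 + 21 = 46)
(J*18)*Z = (46*18)*(-70) = 828*(-70) = -57960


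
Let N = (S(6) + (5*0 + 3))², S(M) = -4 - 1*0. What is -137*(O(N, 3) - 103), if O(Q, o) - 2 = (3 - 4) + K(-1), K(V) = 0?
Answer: 13974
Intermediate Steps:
S(M) = -4 (S(M) = -4 + 0 = -4)
N = 1 (N = (-4 + (5*0 + 3))² = (-4 + (0 + 3))² = (-4 + 3)² = (-1)² = 1)
O(Q, o) = 1 (O(Q, o) = 2 + ((3 - 4) + 0) = 2 + (-1 + 0) = 2 - 1 = 1)
-137*(O(N, 3) - 103) = -137*(1 - 103) = -137*(-102) = 13974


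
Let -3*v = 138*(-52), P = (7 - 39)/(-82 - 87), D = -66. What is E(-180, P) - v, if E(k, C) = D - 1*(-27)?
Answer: -2431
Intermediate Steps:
P = 32/169 (P = -32/(-169) = -32*(-1/169) = 32/169 ≈ 0.18935)
v = 2392 (v = -46*(-52) = -⅓*(-7176) = 2392)
E(k, C) = -39 (E(k, C) = -66 - 1*(-27) = -66 + 27 = -39)
E(-180, P) - v = -39 - 1*2392 = -39 - 2392 = -2431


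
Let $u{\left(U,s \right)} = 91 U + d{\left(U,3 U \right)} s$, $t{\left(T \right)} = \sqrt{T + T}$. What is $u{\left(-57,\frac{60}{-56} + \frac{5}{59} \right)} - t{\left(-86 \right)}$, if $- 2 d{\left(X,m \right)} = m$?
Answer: $- \frac{8708289}{1652} - 2 i \sqrt{43} \approx -5271.4 - 13.115 i$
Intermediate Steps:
$d{\left(X,m \right)} = - \frac{m}{2}$
$t{\left(T \right)} = \sqrt{2} \sqrt{T}$ ($t{\left(T \right)} = \sqrt{2 T} = \sqrt{2} \sqrt{T}$)
$u{\left(U,s \right)} = 91 U - \frac{3 U s}{2}$ ($u{\left(U,s \right)} = 91 U + - \frac{3 U}{2} s = 91 U - \frac{3 U s}{2}$)
$u{\left(-57,\frac{60}{-56} + \frac{5}{59} \right)} - t{\left(-86 \right)} = \frac{1}{2} \left(-57\right) \left(182 - 3 \left(\frac{60}{-56} + \frac{5}{59}\right)\right) - \sqrt{2} \sqrt{-86} = \frac{1}{2} \left(-57\right) \left(182 - 3 \left(60 \left(- \frac{1}{56}\right) + 5 \cdot \frac{1}{59}\right)\right) - \sqrt{2} i \sqrt{86} = \frac{1}{2} \left(-57\right) \left(182 - 3 \left(- \frac{15}{14} + \frac{5}{59}\right)\right) - 2 i \sqrt{43} = \frac{1}{2} \left(-57\right) \left(182 - - \frac{2445}{826}\right) - 2 i \sqrt{43} = \frac{1}{2} \left(-57\right) \left(182 + \frac{2445}{826}\right) - 2 i \sqrt{43} = \frac{1}{2} \left(-57\right) \frac{152777}{826} - 2 i \sqrt{43} = - \frac{8708289}{1652} - 2 i \sqrt{43}$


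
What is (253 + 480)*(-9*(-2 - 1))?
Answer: 19791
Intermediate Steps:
(253 + 480)*(-9*(-2 - 1)) = 733*(-9*(-3)) = 733*27 = 19791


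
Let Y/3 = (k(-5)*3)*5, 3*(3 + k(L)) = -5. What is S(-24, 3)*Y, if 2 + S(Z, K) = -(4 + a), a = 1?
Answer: 1470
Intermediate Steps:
k(L) = -14/3 (k(L) = -3 + (⅓)*(-5) = -3 - 5/3 = -14/3)
S(Z, K) = -7 (S(Z, K) = -2 - (4 + 1) = -2 - 1*5 = -2 - 5 = -7)
Y = -210 (Y = 3*(-14/3*3*5) = 3*(-14*5) = 3*(-70) = -210)
S(-24, 3)*Y = -7*(-210) = 1470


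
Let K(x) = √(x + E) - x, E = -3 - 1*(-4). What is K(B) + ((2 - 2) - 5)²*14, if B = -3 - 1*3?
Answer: 356 + I*√5 ≈ 356.0 + 2.2361*I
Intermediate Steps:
E = 1 (E = -3 + 4 = 1)
B = -6 (B = -3 - 3 = -6)
K(x) = √(1 + x) - x (K(x) = √(x + 1) - x = √(1 + x) - x)
K(B) + ((2 - 2) - 5)²*14 = (√(1 - 6) - 1*(-6)) + ((2 - 2) - 5)²*14 = (√(-5) + 6) + (0 - 5)²*14 = (I*√5 + 6) + (-5)²*14 = (6 + I*√5) + 25*14 = (6 + I*√5) + 350 = 356 + I*√5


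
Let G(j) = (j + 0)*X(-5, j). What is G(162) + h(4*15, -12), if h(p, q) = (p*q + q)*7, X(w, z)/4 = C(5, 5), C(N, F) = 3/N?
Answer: -23676/5 ≈ -4735.2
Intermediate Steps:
X(w, z) = 12/5 (X(w, z) = 4*(3/5) = 4*(3*(⅕)) = 4*(⅗) = 12/5)
G(j) = 12*j/5 (G(j) = (j + 0)*(12/5) = j*(12/5) = 12*j/5)
h(p, q) = 7*q + 7*p*q (h(p, q) = (q + p*q)*7 = 7*q + 7*p*q)
G(162) + h(4*15, -12) = (12/5)*162 + 7*(-12)*(1 + 4*15) = 1944/5 + 7*(-12)*(1 + 60) = 1944/5 + 7*(-12)*61 = 1944/5 - 5124 = -23676/5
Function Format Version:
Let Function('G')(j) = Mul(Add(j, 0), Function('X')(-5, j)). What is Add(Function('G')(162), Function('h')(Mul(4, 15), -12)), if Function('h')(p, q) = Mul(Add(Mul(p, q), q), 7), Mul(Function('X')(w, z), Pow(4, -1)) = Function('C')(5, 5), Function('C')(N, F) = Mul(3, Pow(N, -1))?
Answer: Rational(-23676, 5) ≈ -4735.2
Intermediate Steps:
Function('X')(w, z) = Rational(12, 5) (Function('X')(w, z) = Mul(4, Mul(3, Pow(5, -1))) = Mul(4, Mul(3, Rational(1, 5))) = Mul(4, Rational(3, 5)) = Rational(12, 5))
Function('G')(j) = Mul(Rational(12, 5), j) (Function('G')(j) = Mul(Add(j, 0), Rational(12, 5)) = Mul(j, Rational(12, 5)) = Mul(Rational(12, 5), j))
Function('h')(p, q) = Add(Mul(7, q), Mul(7, p, q)) (Function('h')(p, q) = Mul(Add(q, Mul(p, q)), 7) = Add(Mul(7, q), Mul(7, p, q)))
Add(Function('G')(162), Function('h')(Mul(4, 15), -12)) = Add(Mul(Rational(12, 5), 162), Mul(7, -12, Add(1, Mul(4, 15)))) = Add(Rational(1944, 5), Mul(7, -12, Add(1, 60))) = Add(Rational(1944, 5), Mul(7, -12, 61)) = Add(Rational(1944, 5), -5124) = Rational(-23676, 5)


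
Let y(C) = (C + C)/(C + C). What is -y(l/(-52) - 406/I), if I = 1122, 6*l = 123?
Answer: -1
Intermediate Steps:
l = 41/2 (l = (1/6)*123 = 41/2 ≈ 20.500)
y(C) = 1 (y(C) = (2*C)/((2*C)) = (2*C)*(1/(2*C)) = 1)
-y(l/(-52) - 406/I) = -1*1 = -1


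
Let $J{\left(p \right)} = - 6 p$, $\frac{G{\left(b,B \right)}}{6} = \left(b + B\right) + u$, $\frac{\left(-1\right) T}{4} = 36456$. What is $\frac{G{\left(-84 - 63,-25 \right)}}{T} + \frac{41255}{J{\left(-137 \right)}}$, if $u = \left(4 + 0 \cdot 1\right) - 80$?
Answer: $\frac{1010953}{20139} \approx 50.199$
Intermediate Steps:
$T = -145824$ ($T = \left(-4\right) 36456 = -145824$)
$u = -76$ ($u = \left(4 + 0\right) - 80 = 4 - 80 = -76$)
$G{\left(b,B \right)} = -456 + 6 B + 6 b$ ($G{\left(b,B \right)} = 6 \left(\left(b + B\right) - 76\right) = 6 \left(\left(B + b\right) - 76\right) = 6 \left(-76 + B + b\right) = -456 + 6 B + 6 b$)
$\frac{G{\left(-84 - 63,-25 \right)}}{T} + \frac{41255}{J{\left(-137 \right)}} = \frac{-456 + 6 \left(-25\right) + 6 \left(-84 - 63\right)}{-145824} + \frac{41255}{\left(-6\right) \left(-137\right)} = \left(-456 - 150 + 6 \left(-147\right)\right) \left(- \frac{1}{145824}\right) + \frac{41255}{822} = \left(-456 - 150 - 882\right) \left(- \frac{1}{145824}\right) + 41255 \cdot \frac{1}{822} = \left(-1488\right) \left(- \frac{1}{145824}\right) + \frac{41255}{822} = \frac{1}{98} + \frac{41255}{822} = \frac{1010953}{20139}$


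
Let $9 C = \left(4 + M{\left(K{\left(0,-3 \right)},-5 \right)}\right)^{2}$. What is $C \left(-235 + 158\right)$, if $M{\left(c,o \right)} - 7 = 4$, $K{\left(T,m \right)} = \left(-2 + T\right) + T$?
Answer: $-1925$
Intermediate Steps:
$K{\left(T,m \right)} = -2 + 2 T$
$M{\left(c,o \right)} = 11$ ($M{\left(c,o \right)} = 7 + 4 = 11$)
$C = 25$ ($C = \frac{\left(4 + 11\right)^{2}}{9} = \frac{15^{2}}{9} = \frac{1}{9} \cdot 225 = 25$)
$C \left(-235 + 158\right) = 25 \left(-235 + 158\right) = 25 \left(-77\right) = -1925$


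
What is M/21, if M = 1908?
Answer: 636/7 ≈ 90.857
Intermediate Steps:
M/21 = 1908/21 = (1/21)*1908 = 636/7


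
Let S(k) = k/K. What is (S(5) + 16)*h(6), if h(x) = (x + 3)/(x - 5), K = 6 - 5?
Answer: 189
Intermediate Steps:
K = 1
h(x) = (3 + x)/(-5 + x)
S(k) = k (S(k) = k/1 = k*1 = k)
(S(5) + 16)*h(6) = (5 + 16)*((3 + 6)/(-5 + 6)) = 21*(9/1) = 21*(1*9) = 21*9 = 189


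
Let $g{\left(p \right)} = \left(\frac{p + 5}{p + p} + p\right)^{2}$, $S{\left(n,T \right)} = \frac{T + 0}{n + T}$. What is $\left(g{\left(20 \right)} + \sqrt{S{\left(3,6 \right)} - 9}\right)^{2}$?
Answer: $\frac{2223499475}{12288} + \frac{45375 i \sqrt{3}}{32} \approx 1.8095 \cdot 10^{5} + 2456.0 i$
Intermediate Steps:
$S{\left(n,T \right)} = \frac{T}{T + n}$
$g{\left(p \right)} = \left(p + \frac{5 + p}{2 p}\right)^{2}$ ($g{\left(p \right)} = \left(\frac{5 + p}{2 p} + p\right)^{2} = \left(p + \frac{5 + p}{2 p}\right)^{2}$)
$\left(g{\left(20 \right)} + \sqrt{S{\left(3,6 \right)} - 9}\right)^{2} = \left(\frac{\left(5 + 20 + 2 \cdot 20^{2}\right)^{2}}{4 \cdot 400} + \sqrt{\frac{6}{6 + 3} - 9}\right)^{2} = \left(\frac{1}{4} \cdot \frac{1}{400} \left(5 + 20 + 2 \cdot 400\right)^{2} + \sqrt{\frac{6}{9} - 9}\right)^{2} = \left(\frac{1}{4} \cdot \frac{1}{400} \left(5 + 20 + 800\right)^{2} + \sqrt{6 \cdot \frac{1}{9} - 9}\right)^{2} = \left(\frac{1}{4} \cdot \frac{1}{400} \cdot 825^{2} + \sqrt{\frac{2}{3} - 9}\right)^{2} = \left(\frac{1}{4} \cdot \frac{1}{400} \cdot 680625 + \sqrt{- \frac{25}{3}}\right)^{2} = \left(\frac{27225}{64} + \frac{5 i \sqrt{3}}{3}\right)^{2}$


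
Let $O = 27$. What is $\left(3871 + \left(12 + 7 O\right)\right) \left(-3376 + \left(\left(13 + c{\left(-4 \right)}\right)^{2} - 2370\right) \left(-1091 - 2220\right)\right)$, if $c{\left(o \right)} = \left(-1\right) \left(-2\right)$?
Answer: $28905983768$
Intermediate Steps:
$c{\left(o \right)} = 2$
$\left(3871 + \left(12 + 7 O\right)\right) \left(-3376 + \left(\left(13 + c{\left(-4 \right)}\right)^{2} - 2370\right) \left(-1091 - 2220\right)\right) = \left(3871 + \left(12 + 7 \cdot 27\right)\right) \left(-3376 + \left(\left(13 + 2\right)^{2} - 2370\right) \left(-1091 - 2220\right)\right) = \left(3871 + \left(12 + 189\right)\right) \left(-3376 + \left(15^{2} - 2370\right) \left(-3311\right)\right) = \left(3871 + 201\right) \left(-3376 + \left(225 - 2370\right) \left(-3311\right)\right) = 4072 \left(-3376 - -7102095\right) = 4072 \left(-3376 + 7102095\right) = 4072 \cdot 7098719 = 28905983768$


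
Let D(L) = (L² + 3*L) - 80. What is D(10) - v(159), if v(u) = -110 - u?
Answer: 319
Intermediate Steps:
D(L) = -80 + L² + 3*L
D(10) - v(159) = (-80 + 10² + 3*10) - (-110 - 1*159) = (-80 + 100 + 30) - (-110 - 159) = 50 - 1*(-269) = 50 + 269 = 319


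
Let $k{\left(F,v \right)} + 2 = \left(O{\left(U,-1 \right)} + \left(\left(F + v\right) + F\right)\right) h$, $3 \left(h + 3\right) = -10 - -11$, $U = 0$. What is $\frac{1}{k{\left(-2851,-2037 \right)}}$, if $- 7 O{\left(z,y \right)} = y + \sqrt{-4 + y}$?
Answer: $\frac{1516669}{31296392646} - \frac{14 i \sqrt{5}}{15648196323} \approx 4.8461 \cdot 10^{-5} - 2.0005 \cdot 10^{-9} i$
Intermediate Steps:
$h = - \frac{8}{3}$ ($h = -3 + \frac{-10 - -11}{3} = -3 + \frac{-10 + 11}{3} = -3 + \frac{1}{3} \cdot 1 = -3 + \frac{1}{3} = - \frac{8}{3} \approx -2.6667$)
$O{\left(z,y \right)} = - \frac{y}{7} - \frac{\sqrt{-4 + y}}{7}$ ($O{\left(z,y \right)} = - \frac{y + \sqrt{-4 + y}}{7} = - \frac{y}{7} - \frac{\sqrt{-4 + y}}{7}$)
$k{\left(F,v \right)} = - \frac{50}{21} - \frac{16 F}{3} - \frac{8 v}{3} + \frac{8 i \sqrt{5}}{21}$ ($k{\left(F,v \right)} = -2 + \left(\left(\left(- \frac{1}{7}\right) \left(-1\right) - \frac{\sqrt{-4 - 1}}{7}\right) + \left(\left(F + v\right) + F\right)\right) \left(- \frac{8}{3}\right) = -2 + \left(\left(\frac{1}{7} - \frac{\sqrt{-5}}{7}\right) + \left(v + 2 F\right)\right) \left(- \frac{8}{3}\right) = -2 + \left(\left(\frac{1}{7} - \frac{i \sqrt{5}}{7}\right) + \left(v + 2 F\right)\right) \left(- \frac{8}{3}\right) = -2 + \left(\frac{1}{7} + v + 2 F - \frac{i \sqrt{5}}{7}\right) \left(- \frac{8}{3}\right) = -2 - \left(\frac{8}{21} + \frac{8 v}{3} + \frac{16 F}{3} - \frac{8 i \sqrt{5}}{21}\right) = - \frac{50}{21} - \frac{16 F}{3} - \frac{8 v}{3} + \frac{8 i \sqrt{5}}{21}$)
$\frac{1}{k{\left(-2851,-2037 \right)}} = \frac{1}{- \frac{50}{21} - - \frac{45616}{3} - -5432 + \frac{8 i \sqrt{5}}{21}} = \frac{1}{- \frac{50}{21} + \frac{45616}{3} + 5432 + \frac{8 i \sqrt{5}}{21}} = \frac{1}{\frac{433334}{21} + \frac{8 i \sqrt{5}}{21}}$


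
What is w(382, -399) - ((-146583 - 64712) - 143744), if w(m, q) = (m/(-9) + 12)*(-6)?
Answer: 1065665/3 ≈ 3.5522e+5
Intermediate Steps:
w(m, q) = -72 + 2*m/3 (w(m, q) = (m*(-⅑) + 12)*(-6) = (-m/9 + 12)*(-6) = (12 - m/9)*(-6) = -72 + 2*m/3)
w(382, -399) - ((-146583 - 64712) - 143744) = (-72 + (⅔)*382) - ((-146583 - 64712) - 143744) = (-72 + 764/3) - (-211295 - 143744) = 548/3 - 1*(-355039) = 548/3 + 355039 = 1065665/3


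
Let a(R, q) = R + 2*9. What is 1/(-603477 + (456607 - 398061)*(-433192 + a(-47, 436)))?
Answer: -1/25363960143 ≈ -3.9426e-11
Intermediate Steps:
a(R, q) = 18 + R (a(R, q) = R + 18 = 18 + R)
1/(-603477 + (456607 - 398061)*(-433192 + a(-47, 436))) = 1/(-603477 + (456607 - 398061)*(-433192 + (18 - 47))) = 1/(-603477 + 58546*(-433192 - 29)) = 1/(-603477 + 58546*(-433221)) = 1/(-603477 - 25363356666) = 1/(-25363960143) = -1/25363960143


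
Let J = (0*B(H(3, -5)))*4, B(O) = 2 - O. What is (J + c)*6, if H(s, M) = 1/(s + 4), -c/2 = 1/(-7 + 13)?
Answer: -2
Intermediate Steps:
c = -⅓ (c = -2/(-7 + 13) = -2/6 = -2*⅙ = -⅓ ≈ -0.33333)
H(s, M) = 1/(4 + s)
J = 0 (J = (0*(2 - 1/(4 + 3)))*4 = (0*(2 - 1/7))*4 = (0*(2 - 1*⅐))*4 = (0*(2 - ⅐))*4 = (0*(13/7))*4 = 0*4 = 0)
(J + c)*6 = (0 - ⅓)*6 = -⅓*6 = -2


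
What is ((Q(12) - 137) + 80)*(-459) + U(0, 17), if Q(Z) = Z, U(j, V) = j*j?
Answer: 20655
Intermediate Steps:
U(j, V) = j**2
((Q(12) - 137) + 80)*(-459) + U(0, 17) = ((12 - 137) + 80)*(-459) + 0**2 = (-125 + 80)*(-459) + 0 = -45*(-459) + 0 = 20655 + 0 = 20655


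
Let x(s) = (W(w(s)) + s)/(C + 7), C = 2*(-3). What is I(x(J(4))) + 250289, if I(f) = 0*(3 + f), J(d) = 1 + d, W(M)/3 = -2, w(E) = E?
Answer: 250289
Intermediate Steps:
W(M) = -6 (W(M) = 3*(-2) = -6)
C = -6
x(s) = -6 + s (x(s) = (-6 + s)/(-6 + 7) = (-6 + s)/1 = (-6 + s)*1 = -6 + s)
I(f) = 0
I(x(J(4))) + 250289 = 0 + 250289 = 250289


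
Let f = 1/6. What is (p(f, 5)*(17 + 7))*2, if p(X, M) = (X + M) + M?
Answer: 488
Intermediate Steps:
f = 1/6 ≈ 0.16667
p(X, M) = X + 2*M (p(X, M) = (M + X) + M = X + 2*M)
(p(f, 5)*(17 + 7))*2 = ((1/6 + 2*5)*(17 + 7))*2 = ((1/6 + 10)*24)*2 = ((61/6)*24)*2 = 244*2 = 488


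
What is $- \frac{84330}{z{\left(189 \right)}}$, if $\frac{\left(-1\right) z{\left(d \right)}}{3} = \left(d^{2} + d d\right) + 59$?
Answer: $\frac{28110}{71501} \approx 0.39314$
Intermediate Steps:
$z{\left(d \right)} = -177 - 6 d^{2}$ ($z{\left(d \right)} = - 3 \left(\left(d^{2} + d d\right) + 59\right) = - 3 \left(\left(d^{2} + d^{2}\right) + 59\right) = - 3 \left(2 d^{2} + 59\right) = - 3 \left(59 + 2 d^{2}\right) = -177 - 6 d^{2}$)
$- \frac{84330}{z{\left(189 \right)}} = - \frac{84330}{-177 - 6 \cdot 189^{2}} = - \frac{84330}{-177 - 214326} = - \frac{84330}{-214503} = \left(-84330\right) \left(- \frac{1}{214503}\right) = \frac{28110}{71501}$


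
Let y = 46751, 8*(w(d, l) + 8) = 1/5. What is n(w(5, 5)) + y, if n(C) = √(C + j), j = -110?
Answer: 46751 + 11*I*√390/20 ≈ 46751.0 + 10.862*I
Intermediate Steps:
w(d, l) = -319/40 (w(d, l) = -8 + (⅛)/5 = -8 + (⅛)*(⅕) = -8 + 1/40 = -319/40)
n(C) = √(-110 + C) (n(C) = √(C - 110) = √(-110 + C))
n(w(5, 5)) + y = √(-110 - 319/40) + 46751 = √(-4719/40) + 46751 = 11*I*√390/20 + 46751 = 46751 + 11*I*√390/20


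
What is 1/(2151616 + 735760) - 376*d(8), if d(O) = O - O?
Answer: 1/2887376 ≈ 3.4634e-7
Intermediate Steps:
d(O) = 0
1/(2151616 + 735760) - 376*d(8) = 1/(2151616 + 735760) - 376*0 = 1/2887376 + 0 = 1/2887376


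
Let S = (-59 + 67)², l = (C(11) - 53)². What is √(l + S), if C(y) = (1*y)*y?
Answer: 4*√293 ≈ 68.469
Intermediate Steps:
C(y) = y² (C(y) = y*y = y²)
l = 4624 (l = (11² - 53)² = (121 - 53)² = 68² = 4624)
S = 64 (S = 8² = 64)
√(l + S) = √(4624 + 64) = √4688 = 4*√293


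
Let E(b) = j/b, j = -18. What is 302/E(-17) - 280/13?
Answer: 30851/117 ≈ 263.68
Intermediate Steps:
E(b) = -18/b
302/E(-17) - 280/13 = 302/((-18/(-17))) - 280/13 = 302/((-18*(-1/17))) - 280*1/13 = 302/(18/17) - 280/13 = 302*(17/18) - 280/13 = 2567/9 - 280/13 = 30851/117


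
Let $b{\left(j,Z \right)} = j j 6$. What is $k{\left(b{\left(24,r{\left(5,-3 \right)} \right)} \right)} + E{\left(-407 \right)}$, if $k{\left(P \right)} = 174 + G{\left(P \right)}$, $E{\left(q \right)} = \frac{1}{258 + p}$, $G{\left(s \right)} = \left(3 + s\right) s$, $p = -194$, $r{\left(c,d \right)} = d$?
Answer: $\frac{765086593}{64} \approx 1.1954 \cdot 10^{7}$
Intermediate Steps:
$b{\left(j,Z \right)} = 6 j^{2}$ ($b{\left(j,Z \right)} = j^{2} \cdot 6 = 6 j^{2}$)
$G{\left(s \right)} = s \left(3 + s\right)$
$E{\left(q \right)} = \frac{1}{64}$ ($E{\left(q \right)} = \frac{1}{258 - 194} = \frac{1}{64}$)
$k{\left(P \right)} = 174 + P \left(3 + P\right)$
$k{\left(b{\left(24,r{\left(5,-3 \right)} \right)} \right)} + E{\left(-407 \right)} = \left(174 + 6 \cdot 24^{2} \left(3 + 6 \cdot 24^{2}\right)\right) + \frac{1}{64} = \left(174 + 6 \cdot 576 \left(3 + 6 \cdot 576\right)\right) + \frac{1}{64} = \left(174 + 3456 \left(3 + 3456\right)\right) + \frac{1}{64} = \left(174 + 3456 \cdot 3459\right) + \frac{1}{64} = \left(174 + 11954304\right) + \frac{1}{64} = 11954478 + \frac{1}{64} = \frac{765086593}{64}$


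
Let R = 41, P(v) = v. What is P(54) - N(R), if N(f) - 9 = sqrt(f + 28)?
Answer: 45 - sqrt(69) ≈ 36.693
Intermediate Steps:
N(f) = 9 + sqrt(28 + f) (N(f) = 9 + sqrt(f + 28) = 9 + sqrt(28 + f))
P(54) - N(R) = 54 - (9 + sqrt(28 + 41)) = 54 - (9 + sqrt(69)) = 54 + (-9 - sqrt(69)) = 45 - sqrt(69)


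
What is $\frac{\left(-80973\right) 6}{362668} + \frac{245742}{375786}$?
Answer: $- \frac{7787363251}{11357129754} \approx -0.68568$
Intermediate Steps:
$\frac{\left(-80973\right) 6}{362668} + \frac{245742}{375786} = \left(-485838\right) \frac{1}{362668} + 245742 \cdot \frac{1}{375786} = - \frac{242919}{181334} + \frac{40957}{62631} = - \frac{7787363251}{11357129754}$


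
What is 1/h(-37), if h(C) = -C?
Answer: 1/37 ≈ 0.027027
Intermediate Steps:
1/h(-37) = 1/(-1*(-37)) = 1/37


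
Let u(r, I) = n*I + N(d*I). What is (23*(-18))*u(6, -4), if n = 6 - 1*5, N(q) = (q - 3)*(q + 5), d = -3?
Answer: -61686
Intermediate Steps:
N(q) = (-3 + q)*(5 + q)
n = 1 (n = 6 - 5 = 1)
u(r, I) = -15 - 5*I + 9*I**2 (u(r, I) = 1*I + (-15 + (-3*I)**2 + 2*(-3*I)) = I + (-15 + 9*I**2 - 6*I) = I + (-15 - 6*I + 9*I**2) = -15 - 5*I + 9*I**2)
(23*(-18))*u(6, -4) = (23*(-18))*(-15 - 5*(-4) + 9*(-4)**2) = -414*(-15 + 20 + 9*16) = -414*(-15 + 20 + 144) = -414*149 = -61686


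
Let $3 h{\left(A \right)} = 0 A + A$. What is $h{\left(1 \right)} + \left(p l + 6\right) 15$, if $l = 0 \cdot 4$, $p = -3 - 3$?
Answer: $\frac{271}{3} \approx 90.333$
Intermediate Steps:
$h{\left(A \right)} = \frac{A}{3}$ ($h{\left(A \right)} = \frac{0 A + A}{3} = \frac{0 + A}{3} = \frac{A}{3}$)
$p = -6$
$l = 0$
$h{\left(1 \right)} + \left(p l + 6\right) 15 = \frac{1}{3} \cdot 1 + \left(\left(-6\right) 0 + 6\right) 15 = \frac{1}{3} + \left(0 + 6\right) 15 = \frac{1}{3} + 6 \cdot 15 = \frac{1}{3} + 90 = \frac{271}{3}$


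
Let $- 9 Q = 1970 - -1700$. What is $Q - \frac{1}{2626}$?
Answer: $- \frac{9637429}{23634} \approx -407.78$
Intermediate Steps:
$Q = - \frac{3670}{9}$ ($Q = - \frac{1970 - -1700}{9} = - \frac{1970 + 1700}{9} = \left(- \frac{1}{9}\right) 3670 = - \frac{3670}{9} \approx -407.78$)
$Q - \frac{1}{2626} = - \frac{3670}{9} - \frac{1}{2626} = - \frac{9637429}{23634}$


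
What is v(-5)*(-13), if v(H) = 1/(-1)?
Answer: 13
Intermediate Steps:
v(H) = -1
v(-5)*(-13) = -1*(-13) = 13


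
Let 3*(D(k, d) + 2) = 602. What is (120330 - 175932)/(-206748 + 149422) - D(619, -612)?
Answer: -16999745/85989 ≈ -197.70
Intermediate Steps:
D(k, d) = 596/3 (D(k, d) = -2 + (1/3)*602 = -2 + 602/3 = 596/3)
(120330 - 175932)/(-206748 + 149422) - D(619, -612) = (120330 - 175932)/(-206748 + 149422) - 1*596/3 = -55602/(-57326) - 596/3 = -55602*(-1/57326) - 596/3 = 27801/28663 - 596/3 = -16999745/85989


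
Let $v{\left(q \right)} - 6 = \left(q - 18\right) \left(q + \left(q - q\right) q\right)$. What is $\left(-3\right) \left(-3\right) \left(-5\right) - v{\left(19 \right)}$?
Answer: $-70$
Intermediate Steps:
$v{\left(q \right)} = 6 + q \left(-18 + q\right)$ ($v{\left(q \right)} = 6 + \left(q - 18\right) \left(q + \left(q - q\right) q\right) = 6 + \left(-18 + q\right) \left(q + 0 q\right) = 6 + \left(-18 + q\right) \left(q + 0\right) = 6 + \left(-18 + q\right) q = 6 + q \left(-18 + q\right)$)
$\left(-3\right) \left(-3\right) \left(-5\right) - v{\left(19 \right)} = \left(-3\right) \left(-3\right) \left(-5\right) - \left(6 + 19^{2} - 342\right) = 9 \left(-5\right) - \left(6 + 361 - 342\right) = -45 - 25 = -70$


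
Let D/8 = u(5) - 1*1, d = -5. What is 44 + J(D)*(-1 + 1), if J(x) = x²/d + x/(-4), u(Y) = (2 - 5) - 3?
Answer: 44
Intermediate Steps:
u(Y) = -6 (u(Y) = -3 - 3 = -6)
D = -56 (D = 8*(-6 - 1*1) = 8*(-6 - 1) = 8*(-7) = -56)
J(x) = -x/4 - x²/5 (J(x) = x²/(-5) + x/(-4) = x²*(-⅕) + x*(-¼) = -x²/5 - x/4 = -x/4 - x²/5)
44 + J(D)*(-1 + 1) = 44 + ((1/20)*(-56)*(-5 - 4*(-56)))*(-1 + 1) = 44 + ((1/20)*(-56)*(-5 + 224))*0 = 44 + ((1/20)*(-56)*219)*0 = 44 - 3066/5*0 = 44 + 0 = 44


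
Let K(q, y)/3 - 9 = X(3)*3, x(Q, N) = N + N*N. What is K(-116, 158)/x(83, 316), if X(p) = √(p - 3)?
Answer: 27/100172 ≈ 0.00026954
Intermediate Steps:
x(Q, N) = N + N²
X(p) = √(-3 + p)
K(q, y) = 27 (K(q, y) = 27 + 3*(√(-3 + 3)*3) = 27 + 3*(√0*3) = 27 + 3*(0*3) = 27 + 3*0 = 27 + 0 = 27)
K(-116, 158)/x(83, 316) = 27/((316*(1 + 316))) = 27/((316*317)) = 27/100172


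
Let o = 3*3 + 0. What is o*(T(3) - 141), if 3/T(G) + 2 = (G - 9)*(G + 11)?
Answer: -109161/86 ≈ -1269.3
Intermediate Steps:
T(G) = 3/(-2 + (-9 + G)*(11 + G)) (T(G) = 3/(-2 + (G - 9)*(G + 11)) = 3/(-2 + (-9 + G)*(11 + G)))
o = 9 (o = 9 + 0 = 9)
o*(T(3) - 141) = 9*(3/(-101 + 3² + 2*3) - 141) = 9*(3/(-101 + 9 + 6) - 141) = 9*(3/(-86) - 141) = 9*(3*(-1/86) - 141) = 9*(-3/86 - 141) = 9*(-12129/86) = -109161/86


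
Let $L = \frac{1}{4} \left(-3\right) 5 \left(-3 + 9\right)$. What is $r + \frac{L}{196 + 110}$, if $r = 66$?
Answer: $\frac{4483}{68} \approx 65.927$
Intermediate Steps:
$L = - \frac{45}{2}$ ($L = \frac{1}{4} \left(-3\right) 5 \cdot 6 = \left(- \frac{3}{4}\right) 5 \cdot 6 = \left(- \frac{15}{4}\right) 6 = - \frac{45}{2} \approx -22.5$)
$r + \frac{L}{196 + 110} = 66 + \frac{1}{196 + 110} \left(- \frac{45}{2}\right) = 66 + \frac{1}{306} \left(- \frac{45}{2}\right) = 66 - \frac{5}{68} = \frac{4483}{68}$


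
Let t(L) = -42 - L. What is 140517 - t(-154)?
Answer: 140405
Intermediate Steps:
140517 - t(-154) = 140517 - (-42 - 1*(-154)) = 140517 - (-42 + 154) = 140517 - 1*112 = 140517 - 112 = 140405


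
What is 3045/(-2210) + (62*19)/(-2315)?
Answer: -1930511/1023230 ≈ -1.8867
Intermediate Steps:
3045/(-2210) + (62*19)/(-2315) = 3045*(-1/2210) + 1178*(-1/2315) = -609/442 - 1178/2315 = -1930511/1023230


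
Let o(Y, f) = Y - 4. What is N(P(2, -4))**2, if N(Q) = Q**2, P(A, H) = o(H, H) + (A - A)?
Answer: 4096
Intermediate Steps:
o(Y, f) = -4 + Y
P(A, H) = -4 + H (P(A, H) = (-4 + H) + (A - A) = (-4 + H) + 0 = -4 + H)
N(P(2, -4))**2 = ((-4 - 4)**2)**2 = ((-8)**2)**2 = 64**2 = 4096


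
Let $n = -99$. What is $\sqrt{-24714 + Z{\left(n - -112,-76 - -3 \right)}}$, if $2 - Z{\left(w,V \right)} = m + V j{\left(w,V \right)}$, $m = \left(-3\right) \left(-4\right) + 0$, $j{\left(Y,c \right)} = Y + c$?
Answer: $4 i \sqrt{1819} \approx 170.6 i$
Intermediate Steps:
$m = 12$ ($m = 12 + 0 = 12$)
$Z{\left(w,V \right)} = -10 - V \left(V + w\right)$ ($Z{\left(w,V \right)} = 2 - \left(12 + V \left(w + V\right)\right) = 2 - \left(12 + V \left(V + w\right)\right) = -10 - V \left(V + w\right)$)
$\sqrt{-24714 + Z{\left(n - -112,-76 - -3 \right)}} = \sqrt{-24714 - \left(10 + \left(-76 - -3\right) \left(\left(-76 - -3\right) - -13\right)\right)} = \sqrt{-24714 - \left(10 + \left(-76 + 3\right) \left(\left(-76 + 3\right) + \left(-99 + 112\right)\right)\right)} = \sqrt{-24714 - \left(10 - 73 \left(-73 + 13\right)\right)} = \sqrt{-24714 - \left(10 - -4380\right)} = \sqrt{-24714 - 4390} = \sqrt{-29104} = 4 i \sqrt{1819}$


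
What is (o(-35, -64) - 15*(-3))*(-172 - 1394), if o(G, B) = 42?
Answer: -136242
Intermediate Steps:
(o(-35, -64) - 15*(-3))*(-172 - 1394) = (42 - 15*(-3))*(-172 - 1394) = (42 + 45)*(-1566) = 87*(-1566) = -136242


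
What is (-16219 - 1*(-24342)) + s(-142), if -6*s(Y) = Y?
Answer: 24440/3 ≈ 8146.7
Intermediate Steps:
s(Y) = -Y/6
(-16219 - 1*(-24342)) + s(-142) = (-16219 - 1*(-24342)) - 1/6*(-142) = (-16219 + 24342) + 71/3 = 8123 + 71/3 = 24440/3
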